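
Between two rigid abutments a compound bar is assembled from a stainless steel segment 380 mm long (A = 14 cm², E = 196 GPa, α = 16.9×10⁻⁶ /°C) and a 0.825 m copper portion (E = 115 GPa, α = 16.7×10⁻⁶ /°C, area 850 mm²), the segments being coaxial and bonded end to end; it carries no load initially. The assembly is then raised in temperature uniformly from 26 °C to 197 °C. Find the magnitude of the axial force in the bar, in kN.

Free thermal expansion of the whole bar: Σ αᵢΔT Lᵢ = 16.9×10⁻⁶×171×380 + 16.7×10⁻⁶×171×825 = 3.454 mm.
The walls prevent any net length change, so an axial force P (same in every segment) develops. Compatibility: P · Σ Lᵢ/(AᵢEᵢ) = δ_free.
The series flexibility is Σ Lᵢ/(AᵢEᵢ) = 380/(1400×196×10³) + 825/(850×115×10³) = 9.825×10⁻⁶ mm/N.
P = 3.454 / 9.825×10⁻⁶ = 351600 N = 351.6 kN, compressive.

P ≈ 352 kN (compressive)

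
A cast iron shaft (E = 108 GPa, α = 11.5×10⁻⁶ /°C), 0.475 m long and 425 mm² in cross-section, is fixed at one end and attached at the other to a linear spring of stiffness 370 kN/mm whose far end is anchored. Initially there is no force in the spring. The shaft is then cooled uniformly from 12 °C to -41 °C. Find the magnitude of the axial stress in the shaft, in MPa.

σ ≈ 52.2 MPa (tensile)

Free thermal contraction: δ_free = αΔT L = 11.5×10⁻⁶ × 53 × 475 = 0.2895 mm.
With a force P in the spring, the elastic change of the shaft is PL/(AE) and that of the spring is P/k; compatibility requires their sum to equal δ_free.
So P = δ_free / [L/(AE) + 1/k] = 0.2895 / [ 475/(425×108×10³) + 1/(370×10³) ].
P = 0.2895 / 1.305×10⁻⁵ = 22180 N.
σ = P/A = 22180/425 = 52.19 MPa.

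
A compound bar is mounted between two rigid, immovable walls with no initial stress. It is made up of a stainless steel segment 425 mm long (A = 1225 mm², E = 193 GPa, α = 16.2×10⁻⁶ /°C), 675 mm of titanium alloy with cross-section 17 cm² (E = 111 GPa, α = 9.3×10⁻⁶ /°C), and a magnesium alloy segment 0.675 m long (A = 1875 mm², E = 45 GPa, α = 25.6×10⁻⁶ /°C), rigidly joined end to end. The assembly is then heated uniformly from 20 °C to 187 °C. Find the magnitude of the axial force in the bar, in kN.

P ≈ 380 kN (compressive)

Free thermal expansion of the whole bar: Σ αᵢΔT Lᵢ = 16.2×10⁻⁶×167×425 + 9.3×10⁻⁶×167×675 + 25.6×10⁻⁶×167×675 = 5.084 mm.
The walls prevent any net length change, so an axial force P (same in every segment) develops. Compatibility: P · Σ Lᵢ/(AᵢEᵢ) = δ_free.
Σ Lᵢ/(AᵢEᵢ) = 425/(1225×193×10³) + 675/(1700×111×10³) + 675/(1875×45×10³) = 1.337×10⁻⁵ mm/N.
Hence P = δ_free / Σ(L/AE) = 5.084/1.337×10⁻⁵ = 380.1 kN (compressive).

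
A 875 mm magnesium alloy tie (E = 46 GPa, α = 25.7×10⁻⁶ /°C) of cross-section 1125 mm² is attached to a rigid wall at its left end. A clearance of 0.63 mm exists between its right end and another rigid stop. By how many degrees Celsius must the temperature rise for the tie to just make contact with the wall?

Contact occurs when the free expansion equals the gap: αΔT L = 0.63 mm.
So ΔT = g/(αL) = 0.63/(25.7×10⁻⁶ × 875) = 28.02 °C.

ΔT ≈ 28 °C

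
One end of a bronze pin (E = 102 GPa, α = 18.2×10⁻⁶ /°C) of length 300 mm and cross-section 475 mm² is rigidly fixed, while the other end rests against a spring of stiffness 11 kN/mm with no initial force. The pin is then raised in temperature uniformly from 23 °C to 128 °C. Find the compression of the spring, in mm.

The unrestrained thermal change is αΔT L = 18.2×10⁻⁶ × 105 × 300 = 0.5733 mm.
With a force P in the spring, the elastic change of the pin is PL/(AE) and that of the spring is P/k; compatibility requires their sum to equal δ_free.
So P = δ_free / [L/(AE) + 1/k] = 0.5733 / [ 300/(475×102×10³) + 1/(11×10³) ].
P = 0.5733 / 9.71×10⁻⁵ = 5904 N.
Spring compression = P/k = 5904/(11×10³) = 0.5367 mm.

δ ≈ 0.537 mm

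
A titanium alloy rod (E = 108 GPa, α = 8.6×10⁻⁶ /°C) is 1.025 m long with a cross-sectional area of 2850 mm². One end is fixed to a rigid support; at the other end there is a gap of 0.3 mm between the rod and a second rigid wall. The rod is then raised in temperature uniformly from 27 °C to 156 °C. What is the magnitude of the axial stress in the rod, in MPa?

Unrestrained expansion: δ_free = αΔT L = 8.6×10⁻⁶ × 129 × 1025 = 1.137 mm.
After closing the 0.3 mm clearance, 1.137 − 0.3 = 0.8371 mm of expansion remains to be suppressed by the wall.
That suppressed elongation corresponds to σ = E·Δ/L = 108×10³ × 0.8371/1025 = 88.21 MPa.

σ ≈ 88.2 MPa (compressive)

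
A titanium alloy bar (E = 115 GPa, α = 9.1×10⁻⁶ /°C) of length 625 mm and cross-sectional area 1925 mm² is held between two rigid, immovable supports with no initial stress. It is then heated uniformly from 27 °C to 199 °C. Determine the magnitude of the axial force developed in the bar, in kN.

The ends cannot move, so σ = EαΔT = 115×10³ × 9.1×10⁻⁶ × 172 = 180 MPa.
Then P = σA = 180 × 1925 mm² = 346.5 kN, compressive.

P ≈ 346 kN (compressive)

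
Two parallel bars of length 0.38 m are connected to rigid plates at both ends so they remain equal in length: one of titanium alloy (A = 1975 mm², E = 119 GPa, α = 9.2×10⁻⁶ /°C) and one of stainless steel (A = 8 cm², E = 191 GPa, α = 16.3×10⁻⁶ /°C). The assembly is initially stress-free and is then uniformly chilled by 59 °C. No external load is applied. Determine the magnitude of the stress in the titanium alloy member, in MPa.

σ ≈ 19.6 MPa (compressive)

The stainless steel has the larger α, so on cooling it would change length more than the titanium alloy if both were free. The rigid plates force a common final length, so the stainless steel is put into tension and the titanium alloy into compression, with equal and opposite forces P (no external load).
Equating the net (thermal + elastic) strains gives |α₁ − α₂|·ΔT = P·[1/(A₁E₁) + 1/(A₂E₂)].
|α₁ − α₂|·ΔT = 7.1×10⁻⁶ × 59 = 0.0004189.
1/(A₁E₁) + 1/(A₂E₂) = 1/(1975×119×10³) + 1/(800×191×10³) = 1.08×10⁻⁸ N⁻¹.
P = 0.0004189 / 1.08×10⁻⁸ = 38790 N = 38.79 kN.
σ_{titanium alloy} = P/A₁ = 38790/1975 = 19.64 MPa, compressive.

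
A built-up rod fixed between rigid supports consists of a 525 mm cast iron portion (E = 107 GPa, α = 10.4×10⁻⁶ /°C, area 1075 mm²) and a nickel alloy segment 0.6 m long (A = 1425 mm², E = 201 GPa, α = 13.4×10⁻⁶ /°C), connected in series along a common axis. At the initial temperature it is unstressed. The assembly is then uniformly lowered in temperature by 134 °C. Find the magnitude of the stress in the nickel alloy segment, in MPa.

σ ≈ 191 MPa (tensile)

With the walls removed the bar would change length by δ_free = Σ αᵢΔT Lᵢ = 10.4×10⁻⁶×134×525 + 13.4×10⁻⁶×134×600 = 1.809 mm.
The walls prevent any net length change, so an axial force P (same in every segment) develops. Compatibility: P · Σ Lᵢ/(AᵢEᵢ) = δ_free.
Σ Lᵢ/(AᵢEᵢ) = 525/(1075×107×10³) + 600/(1425×201×10³) = 6.659×10⁻⁶ mm/N.
Hence P = δ_free / Σ(L/AE) = 1.809/6.659×10⁻⁶ = 271.7 kN (tensile).
σ_{nickel alloy} = P / A = 271700 / 1425 = 190.6 MPa.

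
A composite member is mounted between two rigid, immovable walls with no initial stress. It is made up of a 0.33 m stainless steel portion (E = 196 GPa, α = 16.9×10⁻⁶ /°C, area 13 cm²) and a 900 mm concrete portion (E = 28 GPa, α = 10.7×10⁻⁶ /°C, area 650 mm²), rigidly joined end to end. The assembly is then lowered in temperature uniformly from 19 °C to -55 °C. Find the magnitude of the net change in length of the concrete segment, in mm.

|ΔL| ≈ 0.384 mm

If the supports were absent, the total length change would be Σ αᵢΔT Lᵢ = 16.9×10⁻⁶×74×330 + 10.7×10⁻⁶×74×900 = 1.125 mm.
The rigid supports impose zero overall length change; the single axial force P common to all segments must satisfy P Σ Lᵢ/(AᵢEᵢ) = δ_free.
Σ Lᵢ/(AᵢEᵢ) = 330/(1300×196×10³) + 900/(650×28×10³) = 5.075×10⁻⁵ mm/N.
P = 1.125 / 5.075×10⁻⁵ = 22180 N = 22.18 kN, tensile.
For the concrete segment, free thermal change = 10.7×10⁻⁶×74×900 = 0.7126 mm and elastic change from P = 22180×900/(650×28×10³) = 1.097 mm; these oppose, so the net change is 0.384 mm (segment lengthens).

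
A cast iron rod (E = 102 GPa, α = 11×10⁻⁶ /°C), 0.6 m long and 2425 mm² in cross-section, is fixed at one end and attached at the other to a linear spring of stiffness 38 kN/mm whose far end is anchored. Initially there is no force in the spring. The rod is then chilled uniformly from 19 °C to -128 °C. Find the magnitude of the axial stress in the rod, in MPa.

The unrestrained thermal change is αΔT L = 11×10⁻⁶ × 147 × 600 = 0.9702 mm.
Let P be the tensile force in the spring. The rod extends elastically by PL/(AE) and the spring stretches by P/k; together these equal δ_free.
So P = δ_free / [L/(AE) + 1/k] = 0.9702 / [ 600/(2425×102×10³) + 1/(38×10³) ].
P = 0.9702 / 2.874×10⁻⁵ = 33760 N.
σ = P/A = 33760/2425 = 13.92 MPa.

σ ≈ 13.9 MPa (tensile)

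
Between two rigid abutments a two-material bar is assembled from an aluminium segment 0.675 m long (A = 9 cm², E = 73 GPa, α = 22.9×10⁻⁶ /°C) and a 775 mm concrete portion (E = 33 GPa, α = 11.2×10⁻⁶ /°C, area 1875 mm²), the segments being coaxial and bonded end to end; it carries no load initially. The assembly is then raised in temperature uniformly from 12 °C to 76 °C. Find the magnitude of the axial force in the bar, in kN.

P ≈ 67.8 kN (compressive)

If the supports were absent, the total length change would be Σ αᵢΔT Lᵢ = 22.9×10⁻⁶×64×675 + 11.2×10⁻⁶×64×775 = 1.545 mm.
The rigid supports impose zero overall length change; the single axial force P common to all segments must satisfy P Σ Lᵢ/(AᵢEᵢ) = δ_free.
Σ Lᵢ/(AᵢEᵢ) = 675/(900×73×10³) + 775/(1875×33×10³) = 2.28×10⁻⁵ mm/N.
Hence P = δ_free / Σ(L/AE) = 1.545/2.28×10⁻⁵ = 67.76 kN (compressive).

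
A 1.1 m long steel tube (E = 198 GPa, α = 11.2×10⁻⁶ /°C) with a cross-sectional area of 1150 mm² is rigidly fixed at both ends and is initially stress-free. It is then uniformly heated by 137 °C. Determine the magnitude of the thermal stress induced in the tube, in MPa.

σ ≈ 304 MPa (compressive)

With length fixed, the mechanical strain must cancel the thermal strain αΔT = 11.2×10⁻⁶ × 137 = 1534.4×10⁻⁶.
Hence σ = E·αΔT = 198×10³ × 1534.4×10⁻⁶ = 303.8 MPa, compressive.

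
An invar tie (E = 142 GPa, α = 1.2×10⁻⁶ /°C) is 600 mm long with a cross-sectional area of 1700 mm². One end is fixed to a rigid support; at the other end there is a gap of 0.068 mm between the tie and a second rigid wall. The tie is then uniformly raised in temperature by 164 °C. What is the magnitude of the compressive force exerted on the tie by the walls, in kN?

P ≈ 20.1 kN

Free thermal elongation = αΔT L = 1.2×10⁻⁶ × 164 × 600 = 0.1181 mm.
The gap closes (δ_free > 0.068 mm) and the wall then resists a further 0.1181 − 0.068 = 0.05008 mm of expansion.
So σ = E(δ_free − g)/L = 142×10³ × 0.05008/600 = 11.85 MPa.
Force on the wall = σA = 11.85 × 1700 mm² = 20.15 kN.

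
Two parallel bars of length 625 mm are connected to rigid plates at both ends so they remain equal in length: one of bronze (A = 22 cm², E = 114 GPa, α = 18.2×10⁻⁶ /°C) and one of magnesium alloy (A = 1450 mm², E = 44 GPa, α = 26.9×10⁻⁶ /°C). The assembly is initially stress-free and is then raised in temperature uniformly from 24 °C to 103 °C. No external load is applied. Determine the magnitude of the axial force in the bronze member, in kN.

Both members must finish at the same length. With the larger α, the magnesium alloy tends to over-expand; the plates restrain it, putting the magnesium alloy in compression and the bronze in tension. With no external load the two internal forces are equal and opposite, magnitude P.
Equating the net (thermal + elastic) strains gives |α₁ − α₂|·ΔT = P·[1/(A₁E₁) + 1/(A₂E₂)].
|α₁ − α₂|·ΔT = 8.7×10⁻⁶ × 79 = 0.0006873.
1/(A₁E₁) + 1/(A₂E₂) = 1/(2200×114×10³) + 1/(1450×44×10³) = 1.966×10⁻⁸ N⁻¹.
P = 0.0006873 / 1.966×10⁻⁸ = 34960 N = 34.96 kN.

P ≈ 35 kN (tensile in the bronze)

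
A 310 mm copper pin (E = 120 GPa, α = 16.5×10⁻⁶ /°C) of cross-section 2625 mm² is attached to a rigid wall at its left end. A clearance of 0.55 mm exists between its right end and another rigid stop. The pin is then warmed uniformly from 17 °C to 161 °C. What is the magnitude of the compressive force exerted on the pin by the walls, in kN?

Free thermal elongation = αΔT L = 16.5×10⁻⁶ × 144 × 310 = 0.7366 mm.
The gap closes (δ_free > 0.55 mm) and the wall then resists a further 0.7366 − 0.55 = 0.1866 mm of expansion.
That suppressed elongation corresponds to σ = E·Δ/L = 120×10³ × 0.1866/310 = 72.22 MPa.
P = σA = 72.22 × 2625 = 189.6 kN.

P ≈ 190 kN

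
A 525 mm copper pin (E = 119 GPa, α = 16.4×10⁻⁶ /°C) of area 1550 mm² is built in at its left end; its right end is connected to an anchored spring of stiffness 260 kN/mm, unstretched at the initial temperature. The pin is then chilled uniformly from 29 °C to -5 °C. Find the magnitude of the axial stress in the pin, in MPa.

σ ≈ 28.2 MPa (tensile)

The unrestrained thermal change is αΔT L = 16.4×10⁻⁶ × 34 × 525 = 0.2927 mm.
With a force P in the spring, the elastic change of the pin is PL/(AE) and that of the spring is P/k; compatibility requires their sum to equal δ_free.
P [ L/(AE) + 1/k ] = δ_free → P [ 525/(1550×119×10³) + 1/(260×10³) ] = 0.2927.
P = 0.2927 / 6.692×10⁻⁶ = 43740 N.
σ = P/A = 43740/1550 = 28.22 MPa.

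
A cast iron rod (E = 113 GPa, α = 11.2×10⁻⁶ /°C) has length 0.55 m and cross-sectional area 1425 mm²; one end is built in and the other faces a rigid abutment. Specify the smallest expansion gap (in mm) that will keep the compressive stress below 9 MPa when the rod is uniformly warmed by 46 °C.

g ≈ 0.24 mm

Free expansion if unrestrained: δ_free = αΔT L = 11.2×10⁻⁶ × 46 × 550 = 0.2834 mm.
A stress of 9 MPa corresponds to the wall pushing the rod back by σL/E = 9×550/(113×10³) = 0.04381 mm.
The gap must absorb the remainder: g_min = 0.2834 − 0.04381 = 0.2396 mm.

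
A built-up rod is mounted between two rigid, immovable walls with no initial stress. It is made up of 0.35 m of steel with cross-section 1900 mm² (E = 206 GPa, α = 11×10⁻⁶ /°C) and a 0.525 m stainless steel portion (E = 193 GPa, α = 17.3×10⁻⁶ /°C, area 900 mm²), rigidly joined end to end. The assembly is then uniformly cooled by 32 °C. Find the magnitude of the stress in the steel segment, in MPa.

σ ≈ 55.6 MPa (tensile)

If the supports were absent, the total length change would be Σ αᵢΔT Lᵢ = 11×10⁻⁶×32×350 + 17.3×10⁻⁶×32×525 = 0.4138 mm.
The walls prevent any net length change, so an axial force P (same in every segment) develops. Compatibility: P · Σ Lᵢ/(AᵢEᵢ) = δ_free.
The series flexibility is Σ Lᵢ/(AᵢEᵢ) = 350/(1900×206×10³) + 525/(900×193×10³) = 3.917×10⁻⁶ mm/N.
P = 0.4138 / 3.917×10⁻⁶ = 105700 N = 105.7 kN, tensile.
σ_{steel} = P / A = 105700 / 1900 = 55.61 MPa.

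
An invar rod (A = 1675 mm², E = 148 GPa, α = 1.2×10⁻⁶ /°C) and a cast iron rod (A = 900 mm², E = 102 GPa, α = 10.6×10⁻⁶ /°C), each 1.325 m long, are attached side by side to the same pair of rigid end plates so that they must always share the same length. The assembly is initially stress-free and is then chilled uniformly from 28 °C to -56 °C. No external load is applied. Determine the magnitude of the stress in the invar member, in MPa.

σ ≈ 31.6 MPa (compressive)

The cast iron has the larger α, so on cooling it would change length more than the invar if both were free. The rigid plates force a common final length, so the cast iron is put into tension and the invar into compression, with equal and opposite forces P (no external load).
Equating the net (thermal + elastic) strains gives |α₁ − α₂|·ΔT = P·[1/(A₁E₁) + 1/(A₂E₂)].
|α₁ − α₂|·ΔT = 9.4×10⁻⁶ × 84 = 0.0007896.
1/(A₁E₁) + 1/(A₂E₂) = 1/(1675×148×10³) + 1/(900×102×10³) = 1.493×10⁻⁸ N⁻¹.
So P = 0.0007896 / 1.493×10⁻⁸ = 52.9 kN.
σ_{invar} = P/A₁ = 52900/1675 = 31.58 MPa, compressive.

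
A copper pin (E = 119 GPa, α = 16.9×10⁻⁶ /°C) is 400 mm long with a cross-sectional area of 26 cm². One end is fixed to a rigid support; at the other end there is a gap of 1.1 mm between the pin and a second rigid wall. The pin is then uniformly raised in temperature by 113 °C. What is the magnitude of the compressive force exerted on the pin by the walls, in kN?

P ≈ 0 kN

Free thermal elongation = αΔT L = 16.9×10⁻⁶ × 113 × 400 = 0.7639 mm.
Since δ_free = 0.764 mm is less than the 1.1 mm gap, the pin never touches the wall. No axial force develops.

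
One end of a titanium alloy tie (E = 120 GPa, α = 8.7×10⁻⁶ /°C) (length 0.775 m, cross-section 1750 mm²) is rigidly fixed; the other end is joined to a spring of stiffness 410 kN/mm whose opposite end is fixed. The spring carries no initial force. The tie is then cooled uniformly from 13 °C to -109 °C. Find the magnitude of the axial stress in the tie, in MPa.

σ ≈ 76.7 MPa (tensile)

Free thermal contraction: δ_free = αΔT L = 8.7×10⁻⁶ × 122 × 775 = 0.8226 mm.
Let P be the tensile force in the spring. The tie extends elastically by PL/(AE) and the spring stretches by P/k; together these equal δ_free.
So P = δ_free / [L/(AE) + 1/k] = 0.8226 / [ 775/(1750×120×10³) + 1/(410×10³) ].
P = 0.8226 / 6.13×10⁻⁶ = 134200 N.
σ = P/A = 134200/1750 = 76.69 MPa.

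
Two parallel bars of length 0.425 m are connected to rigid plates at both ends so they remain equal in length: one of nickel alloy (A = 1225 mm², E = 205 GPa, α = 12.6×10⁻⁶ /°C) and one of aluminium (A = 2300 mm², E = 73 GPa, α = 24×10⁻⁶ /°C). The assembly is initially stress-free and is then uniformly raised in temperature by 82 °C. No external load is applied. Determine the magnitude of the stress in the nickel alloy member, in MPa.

σ ≈ 76.8 MPa (tensile)

The aluminium has the larger α, so on heating it would change length more than the nickel alloy if both were free. The rigid plates force a common final length, so the aluminium is put into compression and the nickel alloy into tension, with equal and opposite forces P (no external load).
Compatibility of the two members (thermal + elastic change equal): (α₁ − α₂)ΔT = P·[1/(A₁E₁) + 1/(A₂E₂)].
|α₁ − α₂|·ΔT = 11.4×10⁻⁶ × 82 = 0.0009348.
1/(A₁E₁) + 1/(A₂E₂) = 1/(1225×205×10³) + 1/(2300×73×10³) = 9.938×10⁻⁹ N⁻¹.
So P = 0.0009348 / 9.938×10⁻⁹ = 94.06 kN.
σ_{nickel alloy} = P/A₁ = 94060/1225 = 76.79 MPa, tensile.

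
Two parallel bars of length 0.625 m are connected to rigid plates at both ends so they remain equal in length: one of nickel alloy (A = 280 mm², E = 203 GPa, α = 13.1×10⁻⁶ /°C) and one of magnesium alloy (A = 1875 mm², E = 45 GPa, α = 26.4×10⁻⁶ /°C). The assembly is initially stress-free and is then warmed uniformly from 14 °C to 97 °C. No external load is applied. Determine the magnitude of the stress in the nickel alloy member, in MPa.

Equilibrium of a rigid end plate with no external load gives equal and opposite internal forces ±P in the two members. Since α_{magnesium alloy} > α_{nickel alloy}, heating drives the magnesium alloy into compression and the nickel alloy into tension.
Setting the final lengths equal and cancelling L: (α₁ − α₂)ΔT = P/(A₁E₁) + P/(A₂E₂).
|α₁ − α₂|·ΔT = 13.3×10⁻⁶ × 83 = 0.001104.
1/(A₁E₁) + 1/(A₂E₂) = 1/(280×203×10³) + 1/(1875×45×10³) = 2.945×10⁻⁸ N⁻¹.
P = 0.001104 / 2.945×10⁻⁸ = 37490 N = 37.49 kN.
σ_{nickel alloy} = P/A₁ = 37490/280 = 133.9 MPa, tensile.

σ ≈ 134 MPa (tensile)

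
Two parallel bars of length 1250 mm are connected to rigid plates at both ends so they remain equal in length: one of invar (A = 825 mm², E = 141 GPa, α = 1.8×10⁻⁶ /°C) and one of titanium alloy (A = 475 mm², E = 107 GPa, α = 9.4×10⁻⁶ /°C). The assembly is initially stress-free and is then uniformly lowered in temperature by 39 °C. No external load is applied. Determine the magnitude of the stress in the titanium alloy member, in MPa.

σ ≈ 22.1 MPa (tensile)

Both members must finish at the same length. With the larger α, the titanium alloy tends to over-contract; the plates restrain it, putting the titanium alloy in tension and the invar in compression. With no external load the two internal forces are equal and opposite, magnitude P.
Equating the net (thermal + elastic) strains gives |α₁ − α₂|·ΔT = P·[1/(A₁E₁) + 1/(A₂E₂)].
|α₁ − α₂|·ΔT = 7.6×10⁻⁶ × 39 = 0.0002964.
1/(A₁E₁) + 1/(A₂E₂) = 1/(825×141×10³) + 1/(475×107×10³) = 2.827×10⁻⁸ N⁻¹.
P = 0.0002964 / 2.827×10⁻⁸ = 10480 N = 10.48 kN.
σ_{titanium alloy} = P/A₂ = 10480/475 = 22.07 MPa, tensile.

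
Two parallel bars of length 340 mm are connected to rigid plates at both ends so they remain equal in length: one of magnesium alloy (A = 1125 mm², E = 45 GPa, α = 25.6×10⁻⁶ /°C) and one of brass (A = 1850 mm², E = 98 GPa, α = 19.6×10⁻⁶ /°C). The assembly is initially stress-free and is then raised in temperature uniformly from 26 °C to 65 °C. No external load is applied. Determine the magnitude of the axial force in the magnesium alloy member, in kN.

The magnesium alloy has the larger α, so on heating it would change length more than the brass if both were free. The rigid plates force a common final length, so the magnesium alloy is put into compression and the brass into tension, with equal and opposite forces P (no external load).
Setting the final lengths equal and cancelling L: (α₁ − α₂)ΔT = P/(A₁E₁) + P/(A₂E₂).
|α₁ − α₂|·ΔT = 6×10⁻⁶ × 39 = 0.000234.
1/(A₁E₁) + 1/(A₂E₂) = 1/(1125×45×10³) + 1/(1850×98×10³) = 2.527×10⁻⁸ N⁻¹.
So P = 0.000234 / 2.527×10⁻⁸ = 9.26 kN.

P ≈ 9.26 kN (compressive in the magnesium alloy)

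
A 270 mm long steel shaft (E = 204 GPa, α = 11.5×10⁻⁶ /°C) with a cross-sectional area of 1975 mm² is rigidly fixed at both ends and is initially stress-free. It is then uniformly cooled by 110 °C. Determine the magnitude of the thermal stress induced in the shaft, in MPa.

The supports are rigid, so the total axial strain is zero. The restrained thermal strain is ε = αΔT = 11.5×10⁻⁶ × 110 = 1265×10⁻⁶.
σ = EαΔT = 204×10³ × 11.5×10⁻⁶ × 110 = 258.1 MPa (tensile; the shaft is trying to contract).

σ ≈ 258 MPa (tensile)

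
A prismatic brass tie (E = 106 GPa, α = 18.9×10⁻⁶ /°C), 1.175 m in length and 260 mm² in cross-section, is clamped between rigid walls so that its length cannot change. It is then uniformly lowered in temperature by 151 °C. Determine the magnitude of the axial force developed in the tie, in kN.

P ≈ 78.7 kN (tensile)

The ends cannot move, so σ = EαΔT = 106×10³ × 18.9×10⁻⁶ × 151 = 302.5 MPa.
Axial force P = σA = 302.5 × 260 = 78650 N = 78.65 kN, tensile.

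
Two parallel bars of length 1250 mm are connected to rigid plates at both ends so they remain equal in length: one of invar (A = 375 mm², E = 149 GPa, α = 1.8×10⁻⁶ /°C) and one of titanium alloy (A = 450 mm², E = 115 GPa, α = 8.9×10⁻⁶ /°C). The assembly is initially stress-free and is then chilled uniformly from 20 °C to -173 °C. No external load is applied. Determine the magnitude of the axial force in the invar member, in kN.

Both members must finish at the same length. With the larger α, the titanium alloy tends to over-contract; the plates restrain it, putting the titanium alloy in tension and the invar in compression. With no external load the two internal forces are equal and opposite, magnitude P.
Compatibility of the two members (thermal + elastic change equal): (α₁ − α₂)ΔT = P·[1/(A₁E₁) + 1/(A₂E₂)].
|α₁ − α₂|·ΔT = 7.1×10⁻⁶ × 193 = 0.00137.
1/(A₁E₁) + 1/(A₂E₂) = 1/(375×149×10³) + 1/(450×115×10³) = 3.722×10⁻⁸ N⁻¹.
P = 0.00137 / 3.722×10⁻⁸ = 36820 N = 36.82 kN.

P ≈ 36.8 kN (compressive in the invar)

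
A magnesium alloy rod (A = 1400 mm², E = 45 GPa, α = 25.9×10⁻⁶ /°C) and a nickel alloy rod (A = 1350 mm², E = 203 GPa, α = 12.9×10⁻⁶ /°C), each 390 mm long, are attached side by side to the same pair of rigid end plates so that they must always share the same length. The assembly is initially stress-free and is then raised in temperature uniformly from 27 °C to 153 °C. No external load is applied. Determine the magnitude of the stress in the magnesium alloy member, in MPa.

Both members must finish at the same length. With the larger α, the magnesium alloy tends to over-expand; the plates restrain it, putting the magnesium alloy in compression and the nickel alloy in tension. With no external load the two internal forces are equal and opposite, magnitude P.
Compatibility of the two members (thermal + elastic change equal): (α₁ − α₂)ΔT = P·[1/(A₁E₁) + 1/(A₂E₂)].
|α₁ − α₂|·ΔT = 13×10⁻⁶ × 126 = 0.001638.
1/(A₁E₁) + 1/(A₂E₂) = 1/(1400×45×10³) + 1/(1350×203×10³) = 1.952×10⁻⁸ N⁻¹.
So P = 0.001638 / 1.952×10⁻⁸ = 83.91 kN.
σ_{magnesium alloy} = P/A₁ = 83910/1400 = 59.93 MPa, compressive.

σ ≈ 59.9 MPa (compressive)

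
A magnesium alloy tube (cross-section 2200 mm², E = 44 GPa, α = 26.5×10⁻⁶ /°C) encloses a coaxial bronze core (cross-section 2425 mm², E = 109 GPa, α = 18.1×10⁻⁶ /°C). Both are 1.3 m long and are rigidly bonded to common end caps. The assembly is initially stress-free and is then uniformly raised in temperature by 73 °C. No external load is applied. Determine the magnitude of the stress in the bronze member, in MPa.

σ ≈ 17.9 MPa (tensile)

The magnesium alloy has the larger α, so on heating it would change length more than the bronze if both were free. The rigid plates force a common final length, so the magnesium alloy is put into compression and the bronze into tension, with equal and opposite forces P (no external load).
Compatibility of the two members (thermal + elastic change equal): (α₁ − α₂)ΔT = P·[1/(A₁E₁) + 1/(A₂E₂)].
|α₁ − α₂|·ΔT = 8.4×10⁻⁶ × 73 = 0.0006132.
1/(A₁E₁) + 1/(A₂E₂) = 1/(2200×44×10³) + 1/(2425×109×10³) = 1.411×10⁻⁸ N⁻¹.
P = 0.0006132 / 1.411×10⁻⁸ = 43450 N = 43.45 kN.
σ_{bronze} = P/A₂ = 43450/2425 = 17.92 MPa, tensile.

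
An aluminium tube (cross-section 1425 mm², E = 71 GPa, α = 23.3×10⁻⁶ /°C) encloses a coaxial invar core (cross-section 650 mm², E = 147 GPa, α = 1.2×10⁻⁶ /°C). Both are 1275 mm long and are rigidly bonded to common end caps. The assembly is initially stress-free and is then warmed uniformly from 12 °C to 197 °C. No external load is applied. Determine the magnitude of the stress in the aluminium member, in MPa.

Equilibrium of a rigid end plate with no external load gives equal and opposite internal forces ±P in the two members. Since α_{aluminium} > α_{invar}, heating drives the aluminium into compression and the invar into tension.
Setting the final lengths equal and cancelling L: (α₁ − α₂)ΔT = P/(A₁E₁) + P/(A₂E₂).
|α₁ − α₂|·ΔT = 22.1×10⁻⁶ × 185 = 0.004089.
1/(A₁E₁) + 1/(A₂E₂) = 1/(1425×71×10³) + 1/(650×147×10³) = 2.035×10⁻⁸ N⁻¹.
P = 0.004089 / 2.035×10⁻⁸ = 200900 N = 200.9 kN.
σ_{aluminium} = P/A₁ = 200900/1425 = 141 MPa, compressive.

σ ≈ 141 MPa (compressive)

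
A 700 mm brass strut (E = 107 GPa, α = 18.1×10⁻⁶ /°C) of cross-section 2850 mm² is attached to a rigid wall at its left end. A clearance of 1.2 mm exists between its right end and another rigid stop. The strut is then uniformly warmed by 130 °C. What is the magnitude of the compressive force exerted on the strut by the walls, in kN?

P ≈ 195 kN

If the wall were absent the strut would grow by αΔT L = 18.1×10⁻⁶ × 130 × 700 = 1.647 mm.
This exceeds the 1.2 mm gap, so the wall pushes back. The portion of expansion that must be recovered elastically is δ_free − gap = 1.647 − 1.2 = 0.4471 mm.
That suppressed elongation corresponds to σ = E·Δ/L = 107×10³ × 0.4471/700 = 68.34 MPa.
P = σA = 68.34 × 2850 = 194.8 kN.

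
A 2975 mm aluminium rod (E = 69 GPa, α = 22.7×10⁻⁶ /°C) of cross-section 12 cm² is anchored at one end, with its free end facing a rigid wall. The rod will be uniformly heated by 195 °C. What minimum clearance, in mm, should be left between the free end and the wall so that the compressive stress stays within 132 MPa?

g ≈ 7.48 mm

With no wall the rod would lengthen by αΔT L = 22.7×10⁻⁶ × 195 × 2975 = 13.17 mm.
At the allowable stress the elastic shortening the wall may impose is σL/E = 132 × 2975 / (69×10³) = 5.691 mm.
The gap must absorb the remainder: g_min = 13.17 − 5.691 = 7.478 mm.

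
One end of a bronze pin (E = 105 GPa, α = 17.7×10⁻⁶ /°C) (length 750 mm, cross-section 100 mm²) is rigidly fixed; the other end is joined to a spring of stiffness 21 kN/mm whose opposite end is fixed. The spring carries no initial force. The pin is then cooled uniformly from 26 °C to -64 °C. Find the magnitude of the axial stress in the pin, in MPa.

σ ≈ 100 MPa (tensile)

Free thermal contraction: δ_free = αΔT L = 17.7×10⁻⁶ × 90 × 750 = 1.195 mm.
Let P be the tensile force in the spring. The pin extends elastically by PL/(AE) and the spring stretches by P/k; together these equal δ_free.
P [ L/(AE) + 1/k ] = δ_free → P [ 750/(100×105×10³) + 1/(21×10³) ] = 1.195.
P = 1.195 / 0.000119 = 10040 N.
σ = P/A = 10040/100 = 100.4 MPa.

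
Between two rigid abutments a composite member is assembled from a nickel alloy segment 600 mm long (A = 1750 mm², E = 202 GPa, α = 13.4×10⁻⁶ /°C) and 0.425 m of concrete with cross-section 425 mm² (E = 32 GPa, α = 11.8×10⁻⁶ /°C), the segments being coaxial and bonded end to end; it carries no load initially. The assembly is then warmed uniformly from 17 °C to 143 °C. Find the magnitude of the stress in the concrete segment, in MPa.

Free thermal expansion of the whole bar: Σ αᵢΔT Lᵢ = 13.4×10⁻⁶×126×600 + 11.8×10⁻⁶×126×425 = 1.645 mm.
The rigid supports impose zero overall length change; the single axial force P common to all segments must satisfy P Σ Lᵢ/(AᵢEᵢ) = δ_free.
The series flexibility is Σ Lᵢ/(AᵢEᵢ) = 600/(1750×202×10³) + 425/(425×32×10³) = 3.295×10⁻⁵ mm/N.
P = 1.645 / 3.295×10⁻⁵ = 49930 N = 49.93 kN, compressive.
σ_{concrete} = P / A = 49930 / 425 = 117.5 MPa.

σ ≈ 117 MPa (compressive)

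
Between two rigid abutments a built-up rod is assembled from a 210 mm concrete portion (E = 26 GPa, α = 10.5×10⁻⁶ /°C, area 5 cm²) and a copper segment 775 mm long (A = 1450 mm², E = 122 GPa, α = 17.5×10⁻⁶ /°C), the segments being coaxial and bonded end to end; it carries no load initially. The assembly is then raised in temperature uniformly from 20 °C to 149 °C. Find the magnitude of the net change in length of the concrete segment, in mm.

|ΔL| ≈ 1.32 mm

If the supports were absent, the total length change would be Σ αᵢΔT Lᵢ = 10.5×10⁻⁶×129×210 + 17.5×10⁻⁶×129×775 = 2.034 mm.
The rigid supports impose zero overall length change; the single axial force P common to all segments must satisfy P Σ Lᵢ/(AᵢEᵢ) = δ_free.
The series flexibility is Σ Lᵢ/(AᵢEᵢ) = 210/(500×26×10³) + 775/(1450×122×10³) = 2.053×10⁻⁵ mm/N.
P = 2.034 / 2.053×10⁻⁵ = 99050 N = 99.05 kN, compressive.
For the concrete segment, free thermal change = 10.5×10⁻⁶×129×210 = 0.2844 mm and elastic change from P = 99050×210/(500×26×10³) = 1.6 mm; these oppose, so the net change is 1.32 mm (segment shortens).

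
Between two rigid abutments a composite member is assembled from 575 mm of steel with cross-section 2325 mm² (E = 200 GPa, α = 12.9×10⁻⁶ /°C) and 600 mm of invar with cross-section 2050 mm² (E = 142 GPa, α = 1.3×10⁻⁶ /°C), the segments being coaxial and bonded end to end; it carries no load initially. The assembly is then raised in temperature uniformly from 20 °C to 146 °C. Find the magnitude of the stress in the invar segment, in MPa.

Free thermal expansion of the whole bar: Σ αᵢΔT Lᵢ = 12.9×10⁻⁶×126×575 + 1.3×10⁻⁶×126×600 = 1.033 mm.
The rigid supports impose zero overall length change; the single axial force P common to all segments must satisfy P Σ Lᵢ/(AᵢEᵢ) = δ_free.
Σ Lᵢ/(AᵢEᵢ) = 575/(2325×200×10³) + 600/(2050×142×10³) = 3.298×10⁻⁶ mm/N.
Hence P = δ_free / Σ(L/AE) = 1.033/3.298×10⁻⁶ = 313.2 kN (compressive).
σ_{invar} = P / A = 313200 / 2050 = 152.8 MPa.

σ ≈ 153 MPa (compressive)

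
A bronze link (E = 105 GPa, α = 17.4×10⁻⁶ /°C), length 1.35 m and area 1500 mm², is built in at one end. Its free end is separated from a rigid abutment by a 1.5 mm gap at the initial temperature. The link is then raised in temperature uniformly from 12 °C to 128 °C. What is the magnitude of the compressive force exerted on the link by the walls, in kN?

P ≈ 143 kN

Free thermal elongation = αΔT L = 17.4×10⁻⁶ × 116 × 1350 = 2.725 mm.
The gap closes (δ_free > 1.5 mm) and the wall then resists a further 2.725 − 1.5 = 1.225 mm of expansion.
So σ = E(δ_free − g)/L = 105×10³ × 1.225/1350 = 95.27 MPa.
P = σA = 95.27 × 1500 = 142.9 kN.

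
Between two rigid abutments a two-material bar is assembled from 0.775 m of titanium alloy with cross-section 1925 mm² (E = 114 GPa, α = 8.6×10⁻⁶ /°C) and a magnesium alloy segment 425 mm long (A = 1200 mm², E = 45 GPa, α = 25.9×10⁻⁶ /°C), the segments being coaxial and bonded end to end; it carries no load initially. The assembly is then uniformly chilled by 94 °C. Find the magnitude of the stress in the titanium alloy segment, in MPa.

σ ≈ 75.7 MPa (tensile)

Free thermal contraction of the whole bar: Σ αᵢΔT Lᵢ = 8.6×10⁻⁶×94×775 + 25.9×10⁻⁶×94×425 = 1.661 mm.
Since the ends are fixed, an axial force P builds up, equal in every segment, with P · Σ Lᵢ/(AᵢEᵢ) = δ_free.
The series flexibility is Σ Lᵢ/(AᵢEᵢ) = 775/(1925×114×10³) + 425/(1200×45×10³) = 1.14×10⁻⁵ mm/N.
P = 1.661 / 1.14×10⁻⁵ = 145700 N = 145.7 kN, tensile.
σ_{titanium alloy} = P / A = 145700 / 1925 = 75.69 MPa.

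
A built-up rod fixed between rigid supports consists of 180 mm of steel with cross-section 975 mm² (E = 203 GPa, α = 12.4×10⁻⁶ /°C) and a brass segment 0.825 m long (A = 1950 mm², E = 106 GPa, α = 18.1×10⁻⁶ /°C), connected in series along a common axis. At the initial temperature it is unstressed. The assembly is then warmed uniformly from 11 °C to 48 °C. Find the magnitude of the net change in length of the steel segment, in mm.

Free thermal expansion of the whole bar: Σ αᵢΔT Lᵢ = 12.4×10⁻⁶×37×180 + 18.1×10⁻⁶×37×825 = 0.6351 mm.
Since the ends are fixed, an axial force P builds up, equal in every segment, with P · Σ Lᵢ/(AᵢEᵢ) = δ_free.
Σ Lᵢ/(AᵢEᵢ) = 180/(975×203×10³) + 825/(1950×106×10³) = 4.901×10⁻⁶ mm/N.
So P = 0.6351 / 4.901×10⁻⁶ = 129.6 kN, compressive.
For the steel segment, free thermal change = 12.4×10⁻⁶×37×180 = 0.08258 mm and elastic change from P = 129600×180/(975×203×10³) = 0.1179 mm; these oppose, so the net change is 0.0353 mm (segment shortens).

|ΔL| ≈ 0.0353 mm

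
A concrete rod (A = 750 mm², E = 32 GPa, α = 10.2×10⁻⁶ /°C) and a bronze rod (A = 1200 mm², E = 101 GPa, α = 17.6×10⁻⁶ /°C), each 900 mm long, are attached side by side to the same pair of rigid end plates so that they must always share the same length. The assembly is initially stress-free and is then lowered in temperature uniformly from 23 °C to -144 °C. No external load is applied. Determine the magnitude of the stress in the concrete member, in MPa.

The bronze has the larger α, so on cooling it would change length more than the concrete if both were free. The rigid plates force a common final length, so the bronze is put into tension and the concrete into compression, with equal and opposite forces P (no external load).
Compatibility of the two members (thermal + elastic change equal): (α₁ − α₂)ΔT = P·[1/(A₁E₁) + 1/(A₂E₂)].
|α₁ − α₂|·ΔT = 7.4×10⁻⁶ × 167 = 0.001236.
1/(A₁E₁) + 1/(A₂E₂) = 1/(750×32×10³) + 1/(1200×101×10³) = 4.992×10⁻⁸ N⁻¹.
So P = 0.001236 / 4.992×10⁻⁸ = 24.76 kN.
σ_{concrete} = P/A₁ = 24760/750 = 33.01 MPa, compressive.

σ ≈ 33 MPa (compressive)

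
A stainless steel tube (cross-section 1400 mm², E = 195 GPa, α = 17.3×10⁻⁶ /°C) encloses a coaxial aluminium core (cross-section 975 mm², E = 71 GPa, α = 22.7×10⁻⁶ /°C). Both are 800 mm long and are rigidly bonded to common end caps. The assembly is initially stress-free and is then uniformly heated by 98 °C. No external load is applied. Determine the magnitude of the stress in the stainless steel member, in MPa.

The aluminium has the larger α, so on heating it would change length more than the stainless steel if both were free. The rigid plates force a common final length, so the aluminium is put into compression and the stainless steel into tension, with equal and opposite forces P (no external load).
Setting the final lengths equal and cancelling L: (α₁ − α₂)ΔT = P/(A₁E₁) + P/(A₂E₂).
|α₁ − α₂|·ΔT = 5.4×10⁻⁶ × 98 = 0.0005292.
1/(A₁E₁) + 1/(A₂E₂) = 1/(1400×195×10³) + 1/(975×71×10³) = 1.811×10⁻⁸ N⁻¹.
So P = 0.0005292 / 1.811×10⁻⁸ = 29.22 kN.
σ_{stainless steel} = P/A₁ = 29220/1400 = 20.87 MPa, tensile.

σ ≈ 20.9 MPa (tensile)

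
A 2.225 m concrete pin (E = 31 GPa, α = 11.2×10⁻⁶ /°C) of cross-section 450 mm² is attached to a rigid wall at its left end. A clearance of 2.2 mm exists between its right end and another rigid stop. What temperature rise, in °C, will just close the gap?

ΔT ≈ 88.3 °C

The gap closes when αΔT L = 2.2 mm, since the pin is still unstressed at that instant.
ΔT = 2.2 / (11.2×10⁻⁶ × 2225) = 88.28 °C.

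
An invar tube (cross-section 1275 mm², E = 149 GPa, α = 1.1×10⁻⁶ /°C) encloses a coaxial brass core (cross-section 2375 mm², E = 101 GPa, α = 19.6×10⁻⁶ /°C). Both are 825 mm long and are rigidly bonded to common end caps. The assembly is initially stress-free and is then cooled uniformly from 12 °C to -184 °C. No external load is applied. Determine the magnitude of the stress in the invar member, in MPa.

Both members must finish at the same length. With the larger α, the brass tends to over-contract; the plates restrain it, putting the brass in tension and the invar in compression. With no external load the two internal forces are equal and opposite, magnitude P.
Compatibility of the two members (thermal + elastic change equal): (α₁ − α₂)ΔT = P·[1/(A₁E₁) + 1/(A₂E₂)].
|α₁ − α₂|·ΔT = 18.5×10⁻⁶ × 196 = 0.003626.
1/(A₁E₁) + 1/(A₂E₂) = 1/(1275×149×10³) + 1/(2375×101×10³) = 9.433×10⁻⁹ N⁻¹.
So P = 0.003626 / 9.433×10⁻⁹ = 384.4 kN.
σ_{invar} = P/A₁ = 384400/1275 = 301.5 MPa, compressive.

σ ≈ 301 MPa (compressive)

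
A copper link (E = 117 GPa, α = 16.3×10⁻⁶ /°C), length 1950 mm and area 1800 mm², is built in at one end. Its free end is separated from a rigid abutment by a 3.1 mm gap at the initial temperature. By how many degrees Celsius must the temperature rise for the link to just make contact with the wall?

The gap closes when αΔT L = 3.1 mm, since the link is still unstressed at that instant.
ΔT = 3.1 / (16.3×10⁻⁶ × 1950) = 97.53 °C.

ΔT ≈ 97.5 °C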